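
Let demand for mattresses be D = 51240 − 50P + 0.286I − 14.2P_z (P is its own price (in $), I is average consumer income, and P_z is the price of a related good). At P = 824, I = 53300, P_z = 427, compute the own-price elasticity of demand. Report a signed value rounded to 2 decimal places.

-2.14

At the given values, D = 51240 − 50(824) + 0.286(53300) − 14.2(427) = 19220.4.
∂D/∂P = −50.
E = (-50) × (824/19220.4) = -2.1435…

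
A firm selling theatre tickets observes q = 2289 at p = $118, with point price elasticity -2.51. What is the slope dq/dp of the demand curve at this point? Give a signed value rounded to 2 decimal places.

-48.69

Ed = (dq/dp)·(p/q) ⇒ dq/dp = Ed·q/p = (-2.51)·2289/118 = -48.6897…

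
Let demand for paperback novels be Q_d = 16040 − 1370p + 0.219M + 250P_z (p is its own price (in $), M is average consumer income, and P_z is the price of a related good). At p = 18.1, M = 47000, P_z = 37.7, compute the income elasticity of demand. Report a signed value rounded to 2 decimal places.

0.94

At the given values, Q_d = 16040 − 1370(18.1) + 0.219(47000) + 250(37.7) = 10961.
∂Q_d/∂M = 0.219.
E = (0.219) × (47000/10961) = 0.9390…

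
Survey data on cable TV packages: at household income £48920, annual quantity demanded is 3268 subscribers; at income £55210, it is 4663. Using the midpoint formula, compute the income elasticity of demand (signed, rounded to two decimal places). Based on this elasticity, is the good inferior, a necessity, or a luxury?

2.91; luxury

%ΔQ = (4663 − 3268)/[( 3268 + 4663)/2] = 1395/3965.5 = 0.351784…
%ΔIncome = (55210 − 48920)/[( 48920 + 55210)/2] = 6290/52065 = 0.120810…
E_income = (1395/3965.5) / (6290/52065) = 2.9118…
E_income > 1 ⇒ normal good, luxury.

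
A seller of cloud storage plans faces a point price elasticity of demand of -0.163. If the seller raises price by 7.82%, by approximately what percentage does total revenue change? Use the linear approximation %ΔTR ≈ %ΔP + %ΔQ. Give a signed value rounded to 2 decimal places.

+6.55%

%ΔQ ≈ Ed × %ΔP = (-0.163) × (+7.82%) = -1.2747%
%ΔTR ≈ %ΔP + %ΔQ = (+7.82%) + (-1.2747%) = +6.5453%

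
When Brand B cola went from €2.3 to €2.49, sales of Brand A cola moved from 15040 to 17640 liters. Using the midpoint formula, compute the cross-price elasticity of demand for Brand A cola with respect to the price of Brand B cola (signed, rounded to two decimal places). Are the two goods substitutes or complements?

%ΔQ_{Brand A cola} = (17640 − 15040)/avg = 2600/16340 = 0.159118…
%ΔP_{Brand B cola} = (2.49 − 2.3)/avg = 0.19/2.395 = 0.079331…
E_cross = (2600/16340) / (0.19/2.395) = 2.0057…
E_cross > 0 ⇒ the goods are substitutes.

2.01; substitutes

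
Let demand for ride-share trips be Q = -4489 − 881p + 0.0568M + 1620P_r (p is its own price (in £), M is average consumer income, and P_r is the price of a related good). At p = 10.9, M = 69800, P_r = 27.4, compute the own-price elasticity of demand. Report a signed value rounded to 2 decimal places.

At the given values, Q = -4489 − 881(10.9) + 0.0568(69800) + 1620(27.4) = 34260.74.
∂Q/∂p = −881.
E = (-881) × (10.9/34260.74) = -0.2802…

-0.28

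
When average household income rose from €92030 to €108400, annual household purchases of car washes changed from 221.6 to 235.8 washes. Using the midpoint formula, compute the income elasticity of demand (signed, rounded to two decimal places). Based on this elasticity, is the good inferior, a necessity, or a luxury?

0.38; necessity

%ΔQ = (235.8 − 221.6)/[( 221.6 + 235.8)/2] = 14.2/228.7 = 0.062090…
%ΔIncome = (108400 − 92030)/[( 92030 + 108400)/2] = 16370/100215 = 0.163348…
E_income = (14.2/228.7) / (16370/100215) = 0.3801…
0 < E_income < 1 ⇒ normal good, necessity.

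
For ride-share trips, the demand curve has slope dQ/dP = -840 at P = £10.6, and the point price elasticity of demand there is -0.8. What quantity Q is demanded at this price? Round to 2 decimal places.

11130.00

Ed = (dQ/dP)·(P/Q) ⇒ Q = (dQ/dP)·P/Ed = (-840)·10.6/(-0.8) = 11130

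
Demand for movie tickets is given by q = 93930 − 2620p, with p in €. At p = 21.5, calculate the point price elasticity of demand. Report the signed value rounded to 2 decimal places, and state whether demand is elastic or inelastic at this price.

-1.50; elastic

dq/dp = −2620. At p = 21.5, q = 93930 − 2620(21.5) = 37600.
Ed = (dq/dp)·(p/q) = −2620 × (21.5/37600) = -1.4981…
|Ed| = 1.50 > 1, so demand is elastic.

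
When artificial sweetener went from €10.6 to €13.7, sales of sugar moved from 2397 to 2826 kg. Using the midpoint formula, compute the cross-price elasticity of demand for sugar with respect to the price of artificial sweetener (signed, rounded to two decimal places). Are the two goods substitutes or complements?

%ΔQ_{sugar} = (2826 − 2397)/avg = 429/2611.5 = 0.164273…
%ΔP_{artificial sweetener} = (13.7 − 10.6)/avg = 3.1/12.15 = 0.255144…
E_cross = (429/2611.5) / (3.1/12.15) = 0.6438…
E_cross > 0 ⇒ the goods are substitutes.

0.64; substitutes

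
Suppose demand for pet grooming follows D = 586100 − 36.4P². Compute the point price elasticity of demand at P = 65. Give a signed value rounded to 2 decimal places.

dD/dP = −2·36.4·P = -4732. At P = 65, D = 432310.
Ed = (dD/dP)·(P/D) = (-4732) × (65/432310) = -0.7114…

-0.71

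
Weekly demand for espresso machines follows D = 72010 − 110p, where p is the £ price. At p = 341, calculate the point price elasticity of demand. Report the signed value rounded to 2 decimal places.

dD/dp = −110. At p = 341, D = 72010 − 110(341) = 34500.
Ed = (dD/dp)·(p/D) = −110 × (341/34500) = -1.0872…

-1.09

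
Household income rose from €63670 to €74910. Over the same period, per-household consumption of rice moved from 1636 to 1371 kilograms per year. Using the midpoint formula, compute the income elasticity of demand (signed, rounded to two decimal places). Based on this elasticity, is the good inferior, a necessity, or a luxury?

-1.09; inferior

%ΔQ = (1371 − 1636)/[( 1636 + 1371)/2] = -265/1503.5 = -0.176255…
%ΔIncome = (74910 − 63670)/[( 63670 + 74910)/2] = 11240/69290 = 0.162216…
E_income = (-265/1503.5) / (11240/69290) = -1.0865…
E_income < 0 ⇒ inferior good.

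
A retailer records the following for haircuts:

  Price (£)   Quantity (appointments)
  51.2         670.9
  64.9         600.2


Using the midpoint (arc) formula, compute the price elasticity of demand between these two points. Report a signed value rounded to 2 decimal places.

-0.47

%ΔQ = (600.2 − 670.9) / [(670.9 + 600.2)/2] = -70.7/635.55 = -0.111242…
%ΔP = (64.9 − 51.2) / [(51.2 + 64.9)/2] = 13.7/58.05 = 0.236003…
Arc Ed = %ΔQ / %ΔP = (-70.7/635.55) / (13.7/58.05) = -0.4713…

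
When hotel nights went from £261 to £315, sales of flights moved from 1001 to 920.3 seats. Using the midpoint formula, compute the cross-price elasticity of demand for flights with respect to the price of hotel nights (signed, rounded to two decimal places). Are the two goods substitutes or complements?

%ΔQ_{flights} = (920.3 − 1001)/avg = -80.7/960.65 = -0.084005…
%ΔP_{hotel nights} = (315 − 261)/avg = 54/288 = 0.1875
E_cross = (-80.7/960.65) / (54/288) = -0.4480…
E_cross < 0 ⇒ the goods are complements.

-0.45; complements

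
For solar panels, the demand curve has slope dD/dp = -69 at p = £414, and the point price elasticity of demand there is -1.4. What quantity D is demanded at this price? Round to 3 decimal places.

20404.286

Ed = (dD/dp)·(p/D) ⇒ D = (dD/dp)·p/Ed = (-69)·414/(-1.4) = 20404.28571…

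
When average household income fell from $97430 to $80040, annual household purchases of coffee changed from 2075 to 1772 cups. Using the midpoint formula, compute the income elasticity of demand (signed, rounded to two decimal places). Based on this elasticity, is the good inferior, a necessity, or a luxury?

%ΔQ = (1772 − 2075)/[( 2075 + 1772)/2] = -303/1923.5 = -0.157525…
%ΔIncome = (80040 − 97430)/[( 97430 + 80040)/2] = -17390/88735 = -0.195976…
E_income = (-303/1923.5) / (-17390/88735) = 0.8037…
0 < E_income < 1 ⇒ normal good, necessity.

0.80; necessity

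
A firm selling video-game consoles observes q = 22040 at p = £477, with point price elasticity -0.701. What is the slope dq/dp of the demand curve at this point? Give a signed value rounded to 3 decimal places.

-32.390

Ed = (dq/dp)·(p/q) ⇒ dq/dp = Ed·q/p = (-0.701)·22040/477 = -32.39002…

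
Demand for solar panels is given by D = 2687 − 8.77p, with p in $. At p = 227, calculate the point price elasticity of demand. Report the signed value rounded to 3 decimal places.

-2.859

dD/dp = −8.77. At p = 227, D = 2687 − 8.77(227) = 696.21.
Ed = (dD/dp)·(p/D) = −8.77 × (227/696.21) = -2.85946…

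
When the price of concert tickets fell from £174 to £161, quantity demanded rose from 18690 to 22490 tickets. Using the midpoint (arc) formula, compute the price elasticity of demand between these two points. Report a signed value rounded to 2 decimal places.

%ΔQ = (22490 − 18690) / [(18690 + 22490)/2] = 3800/20590 = 0.184555…
%ΔP = (161 − 174) / [(174 + 161)/2] = -13/167.5 = -0.077611…
Arc Ed = %ΔQ / %ΔP = (3800/20590) / (-13/167.5) = -2.3779…

-2.38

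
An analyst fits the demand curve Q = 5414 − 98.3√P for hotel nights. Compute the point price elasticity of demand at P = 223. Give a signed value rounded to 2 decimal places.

-0.19

dQ/dP = −98.3/(2√P) = -3.29133. At P = 223, Q = 3946.07.
Ed = (dQ/dP)·(P/Q) = (-3.29133) × (223/3946.07) = -0.1859…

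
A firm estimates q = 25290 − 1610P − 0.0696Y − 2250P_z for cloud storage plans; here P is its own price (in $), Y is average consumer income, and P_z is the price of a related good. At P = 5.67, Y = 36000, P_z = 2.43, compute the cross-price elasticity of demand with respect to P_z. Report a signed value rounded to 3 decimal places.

At the given values, q = 25290 − 1610(5.67) − 0.0696(36000) − 2250(2.43) = 8188.2.
∂q/∂P_z = -2250.
E = (-2250) × (2.43/8188.2) = -0.66772…

-0.668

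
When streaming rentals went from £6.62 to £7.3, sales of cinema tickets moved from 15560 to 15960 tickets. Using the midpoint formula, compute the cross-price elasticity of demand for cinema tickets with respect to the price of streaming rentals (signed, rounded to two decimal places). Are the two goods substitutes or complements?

%ΔQ_{cinema tickets} = (15960 − 15560)/avg = 400/15760 = 0.025380…
%ΔP_{streaming rentals} = (7.3 − 6.62)/avg = 0.68/6.96 = 0.097701…
E_cross = (400/15760) / (0.68/6.96) = 0.2597…
E_cross > 0 ⇒ the goods are substitutes.

0.26; substitutes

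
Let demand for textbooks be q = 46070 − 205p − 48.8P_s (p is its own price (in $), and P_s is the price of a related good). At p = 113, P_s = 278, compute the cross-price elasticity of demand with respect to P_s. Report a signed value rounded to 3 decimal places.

-1.453

At the given values, q = 46070 − 205(113) − 48.8(278) = 9338.6.
∂q/∂P_s = -48.8.
E = (-48.8) × (278/9338.6) = -1.45272…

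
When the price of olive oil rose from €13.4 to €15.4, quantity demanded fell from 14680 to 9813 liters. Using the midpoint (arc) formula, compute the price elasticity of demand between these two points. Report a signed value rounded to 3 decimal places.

-2.861

%ΔQ = (9813 − 14680) / [(14680 + 9813)/2] = -4867/12246.5 = -0.397419…
%ΔP = (15.4 − 13.4) / [(13.4 + 15.4)/2] = 2/14.4 = 0.138888…
Arc Ed = %ΔQ / %ΔP = (-4867/12246.5) / (2/14.4) = -2.86142…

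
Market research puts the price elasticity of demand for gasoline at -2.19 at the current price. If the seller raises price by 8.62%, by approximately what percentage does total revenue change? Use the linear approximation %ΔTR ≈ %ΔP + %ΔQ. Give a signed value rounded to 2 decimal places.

-10.26%

%ΔQ ≈ Ed × %ΔP = (-2.19) × (+8.62%) = -18.8778%
%ΔTR ≈ %ΔP + %ΔQ = (+8.62%) + (-18.8778%) = -10.2578%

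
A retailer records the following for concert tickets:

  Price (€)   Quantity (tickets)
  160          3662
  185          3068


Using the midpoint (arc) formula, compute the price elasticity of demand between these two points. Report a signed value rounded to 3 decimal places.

-1.218

%ΔQ = (3068 − 3662) / [(3662 + 3068)/2] = -594/3365 = -0.176523…
%ΔP = (185 − 160) / [(160 + 185)/2] = 25/172.5 = 0.144927…
Arc Ed = %ΔQ / %ΔP = (-594/3365) / (25/172.5) = -1.21800…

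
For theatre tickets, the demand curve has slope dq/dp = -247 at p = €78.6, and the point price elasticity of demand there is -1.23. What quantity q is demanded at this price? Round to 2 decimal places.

15783.90

Ed = (dq/dp)·(p/q) ⇒ q = (dq/dp)·p/Ed = (-247)·78.6/(-1.23) = 15783.9024…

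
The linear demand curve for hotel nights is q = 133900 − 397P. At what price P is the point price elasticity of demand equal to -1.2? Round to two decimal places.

Ed = −397P/(133900 − 397P). Set this equal to -1.2:
397P = 1.2·(133900 − 397P) ⇒ 397P(1 + 1.2) = 1.2·133900
P = 1.2·133900 / (397·2.2) = 183.9706…

183.97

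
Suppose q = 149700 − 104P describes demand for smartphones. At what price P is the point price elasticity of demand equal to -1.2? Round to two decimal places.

Ed = −104P/(149700 − 104P). Set this equal to -1.2:
104P = 1.2·(149700 − 104P) ⇒ 104P(1 + 1.2) = 1.2·149700
P = 1.2·149700 / (104·2.2) = 785.1398…

785.14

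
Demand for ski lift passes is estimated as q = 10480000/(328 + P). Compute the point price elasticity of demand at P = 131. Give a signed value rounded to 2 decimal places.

dq/dP = −10480000/(328 + P)² = -49.7435. At P = 131, q = 22832.2.
Ed = (dq/dP)·(P/q) = (-49.7435) × (131/22832.2) = -0.2854…

-0.29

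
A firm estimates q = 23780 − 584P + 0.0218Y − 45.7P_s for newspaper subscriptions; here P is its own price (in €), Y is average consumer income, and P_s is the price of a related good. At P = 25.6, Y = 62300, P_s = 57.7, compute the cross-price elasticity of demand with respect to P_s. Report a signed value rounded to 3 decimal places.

-0.349

At the given values, q = 23780 − 584(25.6) + 0.0218(62300) − 45.7(57.7) = 7550.85.
∂q/∂P_s = -45.7.
E = (-45.7) × (57.7/7550.85) = -0.34921…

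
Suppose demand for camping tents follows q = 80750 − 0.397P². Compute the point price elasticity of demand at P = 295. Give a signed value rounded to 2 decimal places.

dq/dP = −2·0.397·P = -234.23. At P = 295, q = 46201.075.
Ed = (dq/dP)·(P/q) = (-234.23) × (295/46201.075) = -1.4955…

-1.50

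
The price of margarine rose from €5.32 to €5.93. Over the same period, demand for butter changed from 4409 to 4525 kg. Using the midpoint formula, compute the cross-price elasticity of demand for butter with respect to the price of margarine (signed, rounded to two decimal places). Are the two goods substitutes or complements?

0.24; substitutes

%ΔQ_{butter} = (4525 − 4409)/avg = 116/4467 = 0.025968…
%ΔP_{margarine} = (5.93 − 5.32)/avg = 0.61/5.625 = 0.108444…
E_cross = (116/4467) / (0.61/5.625) = 0.2394…
E_cross > 0 ⇒ the goods are substitutes.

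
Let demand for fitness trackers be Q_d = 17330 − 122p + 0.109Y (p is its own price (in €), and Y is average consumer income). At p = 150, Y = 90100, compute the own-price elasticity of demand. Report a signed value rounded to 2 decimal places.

At the given values, Q_d = 17330 − 122(150) + 0.109(90100) = 8850.9.
∂Q_d/∂p = −122.
E = (-122) × (150/8850.9) = -2.0675…

-2.07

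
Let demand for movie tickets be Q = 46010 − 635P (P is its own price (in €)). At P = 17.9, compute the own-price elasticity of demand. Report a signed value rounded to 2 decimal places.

-0.33

At the given values, Q = 46010 − 635(17.9) = 34643.5.
∂Q/∂P = −635.
E = (-635) × (17.9/34643.5) = -0.3280…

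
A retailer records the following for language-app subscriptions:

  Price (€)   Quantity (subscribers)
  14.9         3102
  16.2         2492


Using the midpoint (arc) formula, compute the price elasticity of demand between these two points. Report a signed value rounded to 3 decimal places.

-2.609

%ΔQ = (2492 − 3102) / [(3102 + 2492)/2] = -610/2797 = -0.218090…
%ΔP = (16.2 − 14.9) / [(14.9 + 16.2)/2] = 1.3/15.55 = 0.083601…
Arc Ed = %ΔQ / %ΔP = (-610/2797) / (1.3/15.55) = -2.60870…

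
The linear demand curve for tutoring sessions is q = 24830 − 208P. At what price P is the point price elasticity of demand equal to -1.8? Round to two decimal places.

76.74

Ed = −208P/(24830 − 208P). Set this equal to -1.8:
208P = 1.8·(24830 − 208P) ⇒ 208P(1 + 1.8) = 1.8·24830
P = 1.8·24830 / (208·2.8) = 76.7410…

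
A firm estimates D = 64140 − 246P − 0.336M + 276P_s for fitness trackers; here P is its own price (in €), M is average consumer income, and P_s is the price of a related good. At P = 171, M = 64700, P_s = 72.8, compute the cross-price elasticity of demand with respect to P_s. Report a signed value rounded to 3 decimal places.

At the given values, D = 64140 − 246(171) − 0.336(64700) + 276(72.8) = 20427.6.
∂D/∂P_s = 276.
E = (276) × (72.8/20427.6) = 0.98361…

0.984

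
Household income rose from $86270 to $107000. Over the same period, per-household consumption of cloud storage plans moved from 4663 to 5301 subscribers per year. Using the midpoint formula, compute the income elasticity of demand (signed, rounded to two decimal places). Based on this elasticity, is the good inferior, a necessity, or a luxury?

0.60; necessity

%ΔQ = (5301 − 4663)/[( 4663 + 5301)/2] = 638/4982 = 0.128061…
%ΔIncome = (107000 − 86270)/[( 86270 + 107000)/2] = 20730/96635 = 0.214518…
E_income = (638/4982) / (20730/96635) = 0.5969…
0 < E_income < 1 ⇒ normal good, necessity.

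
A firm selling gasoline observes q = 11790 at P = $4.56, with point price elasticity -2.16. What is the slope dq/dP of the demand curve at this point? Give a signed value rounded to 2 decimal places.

Ed = (dq/dP)·(P/q) ⇒ dq/dP = Ed·q/P = (-2.16)·11790/4.56 = -5584.7368…

-5584.74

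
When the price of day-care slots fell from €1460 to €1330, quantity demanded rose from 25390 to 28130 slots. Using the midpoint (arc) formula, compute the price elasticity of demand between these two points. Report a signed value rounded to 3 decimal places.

-1.099

%ΔQ = (28130 − 25390) / [(25390 + 28130)/2] = 2740/26760 = 0.102391…
%ΔP = (1330 − 1460) / [(1460 + 1330)/2] = -130/1395 = -0.093189…
Arc Ed = %ΔQ / %ΔP = (2740/26760) / (-130/1395) = -1.09874…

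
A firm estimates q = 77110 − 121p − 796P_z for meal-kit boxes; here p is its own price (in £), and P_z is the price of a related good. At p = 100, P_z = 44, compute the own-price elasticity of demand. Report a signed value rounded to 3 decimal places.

-0.404

At the given values, q = 77110 − 121(100) − 796(44) = 29986.
∂q/∂p = −121.
E = (-121) × (100/29986) = -0.40352…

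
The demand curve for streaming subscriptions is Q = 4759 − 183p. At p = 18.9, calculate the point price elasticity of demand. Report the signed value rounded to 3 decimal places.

-2.660

dQ/dp = −183. At p = 18.9, Q = 4759 − 183(18.9) = 1300.3.
Ed = (dQ/dp)·(p/Q) = −183 × (18.9/1300.3) = -2.65992…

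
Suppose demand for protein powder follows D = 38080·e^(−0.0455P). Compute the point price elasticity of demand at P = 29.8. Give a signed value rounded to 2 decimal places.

-1.36

dD/dP = −0.0455·D = -446.528. At P = 29.8, D = 9813.8.
Ed = (dD/dP)·(P/D) = (-446.528) × (29.8/9813.8) = -1.3559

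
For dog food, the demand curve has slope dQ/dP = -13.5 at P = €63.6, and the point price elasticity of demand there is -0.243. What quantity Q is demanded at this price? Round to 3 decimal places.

3533.333

Ed = (dQ/dP)·(P/Q) ⇒ Q = (dQ/dP)·P/Ed = (-13.5)·63.6/(-0.243) = 3533.33333…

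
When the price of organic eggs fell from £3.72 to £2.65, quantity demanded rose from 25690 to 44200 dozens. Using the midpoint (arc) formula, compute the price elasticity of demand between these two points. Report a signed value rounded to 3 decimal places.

-1.577

%ΔQ = (44200 − 25690) / [(25690 + 44200)/2] = 18510/34945 = 0.529689…
%ΔP = (2.65 − 3.72) / [(3.72 + 2.65)/2] = -1.07/3.185 = -0.335949…
Arc Ed = %ΔQ / %ΔP = (18510/34945) / (-1.07/3.185) = -1.57669…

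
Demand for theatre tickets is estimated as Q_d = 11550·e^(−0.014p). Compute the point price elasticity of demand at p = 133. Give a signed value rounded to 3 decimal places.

-1.862

dQ_d/dp = −0.014·Q_d = -25.122. At p = 133, Q_d = 1794.43.
Ed = (dQ_d/dp)·(p/Q_d) = (-25.122) × (133/1794.43) = -1.862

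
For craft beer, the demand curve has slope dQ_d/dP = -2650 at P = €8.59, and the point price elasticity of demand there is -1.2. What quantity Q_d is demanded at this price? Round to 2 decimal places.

Ed = (dQ_d/dP)·(P/Q_d) ⇒ Q_d = (dQ_d/dP)·P/Ed = (-2650)·8.59/(-1.2) = 18969.5833…

18969.58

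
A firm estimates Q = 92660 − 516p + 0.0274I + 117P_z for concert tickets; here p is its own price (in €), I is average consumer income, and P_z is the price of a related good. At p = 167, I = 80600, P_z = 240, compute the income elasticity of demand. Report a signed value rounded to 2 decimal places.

At the given values, Q = 92660 − 516(167) + 0.0274(80600) + 117(240) = 36776.44.
∂Q/∂I = 0.0274.
E = (0.0274) × (80600/36776.44) = 0.0600…

0.06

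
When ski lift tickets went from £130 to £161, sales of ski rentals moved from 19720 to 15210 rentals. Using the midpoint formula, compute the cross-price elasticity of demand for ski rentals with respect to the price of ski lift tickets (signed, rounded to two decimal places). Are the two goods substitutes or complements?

-1.21; complements

%ΔQ_{ski rentals} = (15210 − 19720)/avg = -4510/17465 = -0.258230…
%ΔP_{ski lift tickets} = (161 − 130)/avg = 31/145.5 = 0.213058…
E_cross = (-4510/17465) / (31/145.5) = -1.2120…
E_cross < 0 ⇒ the goods are complements.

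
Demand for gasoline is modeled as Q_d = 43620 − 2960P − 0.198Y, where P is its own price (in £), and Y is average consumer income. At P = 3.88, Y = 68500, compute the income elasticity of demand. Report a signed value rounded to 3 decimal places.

-0.730

At the given values, Q_d = 43620 − 2960(3.88) − 0.198(68500) = 18572.2.
∂Q_d/∂Y = -0.198.
E = (-0.198) × (68500/18572.2) = -0.73028…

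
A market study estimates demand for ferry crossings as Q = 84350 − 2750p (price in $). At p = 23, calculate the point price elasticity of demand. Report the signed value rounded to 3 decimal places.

dQ/dp = −2750. At p = 23, Q = 84350 − 2750(23) = 21100.
Ed = (dQ/dp)·(p/Q) = −2750 × (23/21100) = -2.99763…

-2.998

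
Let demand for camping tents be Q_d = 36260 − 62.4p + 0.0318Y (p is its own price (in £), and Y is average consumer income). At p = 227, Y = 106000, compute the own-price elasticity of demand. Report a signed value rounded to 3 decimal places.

At the given values, Q_d = 36260 − 62.4(227) + 0.0318(106000) = 25466.
∂Q_d/∂p = −62.4.
E = (-62.4) × (227/25466) = -0.55622…

-0.556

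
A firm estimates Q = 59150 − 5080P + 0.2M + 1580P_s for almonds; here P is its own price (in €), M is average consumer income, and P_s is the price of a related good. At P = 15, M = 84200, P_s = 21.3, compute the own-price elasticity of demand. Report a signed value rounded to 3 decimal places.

-2.278

At the given values, Q = 59150 − 5080(15) + 0.2(84200) + 1580(21.3) = 33444.
∂Q/∂P = −5080.
E = (-5080) × (15/33444) = -2.27843…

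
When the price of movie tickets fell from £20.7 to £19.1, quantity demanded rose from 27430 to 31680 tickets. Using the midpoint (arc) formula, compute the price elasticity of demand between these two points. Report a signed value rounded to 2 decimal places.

-1.79

%ΔQ = (31680 − 27430) / [(27430 + 31680)/2] = 4250/29555 = 0.143799…
%ΔP = (19.1 − 20.7) / [(20.7 + 19.1)/2] = -1.6/19.9 = -0.080402…
Arc Ed = %ΔQ / %ΔP = (4250/29555) / (-1.6/19.9) = -1.7885…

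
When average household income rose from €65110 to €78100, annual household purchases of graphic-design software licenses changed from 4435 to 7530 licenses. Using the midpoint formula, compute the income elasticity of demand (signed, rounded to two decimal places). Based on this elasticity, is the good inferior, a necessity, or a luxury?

2.85; luxury

%ΔQ = (7530 − 4435)/[( 4435 + 7530)/2] = 3095/5982.5 = 0.517342…
%ΔIncome = (78100 − 65110)/[( 65110 + 78100)/2] = 12990/71605 = 0.181411…
E_income = (3095/5982.5) / (12990/71605) = 2.8517…
E_income > 1 ⇒ normal good, luxury.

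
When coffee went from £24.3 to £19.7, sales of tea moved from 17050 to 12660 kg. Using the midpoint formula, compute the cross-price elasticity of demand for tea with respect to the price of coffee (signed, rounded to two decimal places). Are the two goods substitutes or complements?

1.41; substitutes

%ΔQ_{tea} = (12660 − 17050)/avg = -4390/14855 = -0.295523…
%ΔP_{coffee} = (19.7 − 24.3)/avg = -4.6/22 = -0.209090…
E_cross = (-4390/14855) / (-4.6/22) = 1.4133…
E_cross > 0 ⇒ the goods are substitutes.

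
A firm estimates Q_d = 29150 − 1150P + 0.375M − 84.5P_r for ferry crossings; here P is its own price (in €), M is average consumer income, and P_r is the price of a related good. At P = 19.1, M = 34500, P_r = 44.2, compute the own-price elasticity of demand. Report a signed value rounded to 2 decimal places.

-1.34

At the given values, Q_d = 29150 − 1150(19.1) + 0.375(34500) − 84.5(44.2) = 16387.6.
∂Q_d/∂P = −1150.
E = (-1150) × (19.1/16387.6) = -1.3403…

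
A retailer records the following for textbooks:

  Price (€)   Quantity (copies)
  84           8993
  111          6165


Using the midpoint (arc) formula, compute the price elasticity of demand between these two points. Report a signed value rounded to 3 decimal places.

-1.347

%ΔQ = (6165 − 8993) / [(8993 + 6165)/2] = -2828/7579 = -0.373136…
%ΔP = (111 − 84) / [(84 + 111)/2] = 27/97.5 = 0.276923…
Arc Ed = %ΔQ / %ΔP = (-2828/7579) / (27/97.5) = -1.34743…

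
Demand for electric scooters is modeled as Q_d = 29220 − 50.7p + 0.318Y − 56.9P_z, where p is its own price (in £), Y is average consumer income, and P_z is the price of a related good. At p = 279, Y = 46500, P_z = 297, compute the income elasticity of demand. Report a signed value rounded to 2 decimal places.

1.14

At the given values, Q_d = 29220 − 50.7(279) + 0.318(46500) − 56.9(297) = 12962.4.
∂Q_d/∂Y = 0.318.
E = (0.318) × (46500/12962.4) = 1.1407…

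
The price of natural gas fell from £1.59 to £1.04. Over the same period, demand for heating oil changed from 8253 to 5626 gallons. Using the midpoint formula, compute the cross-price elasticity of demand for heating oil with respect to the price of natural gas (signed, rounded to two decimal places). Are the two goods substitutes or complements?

%ΔQ_{heating oil} = (5626 − 8253)/avg = -2627/6939.5 = -0.378557…
%ΔP_{natural gas} = (1.04 − 1.59)/avg = -0.55/1.315 = -0.418250…
E_cross = (-2627/6939.5) / (-0.55/1.315) = 0.9050…
E_cross > 0 ⇒ the goods are substitutes.

0.91; substitutes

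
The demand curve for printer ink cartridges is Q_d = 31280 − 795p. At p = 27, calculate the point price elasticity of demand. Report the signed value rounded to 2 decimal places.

-2.19

dQ_d/dp = −795. At p = 27, Q_d = 31280 − 795(27) = 9815.
Ed = (dQ_d/dp)·(p/Q_d) = −795 × (27/9815) = -2.1869…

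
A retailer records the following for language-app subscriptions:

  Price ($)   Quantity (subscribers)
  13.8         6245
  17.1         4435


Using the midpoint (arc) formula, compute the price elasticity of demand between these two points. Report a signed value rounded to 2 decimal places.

-1.59

%ΔQ = (4435 − 6245) / [(6245 + 4435)/2] = -1810/5340 = -0.338951…
%ΔP = (17.1 − 13.8) / [(13.8 + 17.1)/2] = 3.3/15.45 = 0.213592…
Arc Ed = %ΔQ / %ΔP = (-1810/5340) / (3.3/15.45) = -1.5869…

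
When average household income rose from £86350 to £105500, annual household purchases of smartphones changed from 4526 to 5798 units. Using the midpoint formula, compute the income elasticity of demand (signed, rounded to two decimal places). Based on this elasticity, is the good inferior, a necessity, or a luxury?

%ΔQ = (5798 − 4526)/[( 4526 + 5798)/2] = 1272/5162 = 0.246416…
%ΔIncome = (105500 − 86350)/[( 86350 + 105500)/2] = 19150/95925 = 0.199635…
E_income = (1272/5162) / (19150/95925) = 1.2343…
E_income > 1 ⇒ normal good, luxury.

1.23; luxury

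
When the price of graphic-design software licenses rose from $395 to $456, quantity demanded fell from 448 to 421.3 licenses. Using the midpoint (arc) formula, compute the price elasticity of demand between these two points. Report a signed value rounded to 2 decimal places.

%ΔQ = (421.3 − 448) / [(448 + 421.3)/2] = -26.7/434.65 = -0.061428…
%ΔP = (456 − 395) / [(395 + 456)/2] = 61/425.5 = 0.143360…
Arc Ed = %ΔQ / %ΔP = (-26.7/434.65) / (61/425.5) = -0.4284…

-0.43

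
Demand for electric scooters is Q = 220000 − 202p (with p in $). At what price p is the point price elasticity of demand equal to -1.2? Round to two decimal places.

594.06

Ed = −202p/(220000 − 202p). Set this equal to -1.2:
202p = 1.2·(220000 − 202p) ⇒ 202p(1 + 1.2) = 1.2·220000
p = 1.2·220000 / (202·2.2) = 594.0594…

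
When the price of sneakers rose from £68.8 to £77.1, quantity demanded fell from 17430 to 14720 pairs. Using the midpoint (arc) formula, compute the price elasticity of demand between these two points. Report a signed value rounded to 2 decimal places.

%ΔQ = (14720 − 17430) / [(17430 + 14720)/2] = -2710/16075 = -0.168584…
%ΔP = (77.1 − 68.8) / [(68.8 + 77.1)/2] = 8.3/72.95 = 0.113776…
Arc Ed = %ΔQ / %ΔP = (-2710/16075) / (8.3/72.95) = -1.4817…

-1.48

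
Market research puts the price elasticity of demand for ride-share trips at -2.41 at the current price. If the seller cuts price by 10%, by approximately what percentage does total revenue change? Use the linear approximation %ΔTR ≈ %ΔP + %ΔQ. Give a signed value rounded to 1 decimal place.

%ΔQ ≈ Ed × %ΔP = (-2.41) × (-10%) = +24.1000%
%ΔTR ≈ %ΔP + %ΔQ = (-10%) + (+24.1000%) = +14.1000%

+14.1%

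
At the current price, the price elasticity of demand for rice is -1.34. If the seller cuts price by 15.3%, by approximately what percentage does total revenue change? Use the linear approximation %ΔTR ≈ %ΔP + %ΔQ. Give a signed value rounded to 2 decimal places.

%ΔQ ≈ Ed × %ΔP = (-1.34) × (-15.3%) = +20.5020%
%ΔTR ≈ %ΔP + %ΔQ = (-15.3%) + (+20.5020%) = +5.2020%

+5.20%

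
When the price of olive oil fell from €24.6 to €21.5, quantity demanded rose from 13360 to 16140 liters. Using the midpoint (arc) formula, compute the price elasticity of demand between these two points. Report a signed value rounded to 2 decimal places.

%ΔQ = (16140 − 13360) / [(13360 + 16140)/2] = 2780/14750 = 0.188474…
%ΔP = (21.5 − 24.6) / [(24.6 + 21.5)/2] = -3.1/23.05 = -0.134490…
Arc Ed = %ΔQ / %ΔP = (2780/14750) / (-3.1/23.05) = -1.4013…

-1.40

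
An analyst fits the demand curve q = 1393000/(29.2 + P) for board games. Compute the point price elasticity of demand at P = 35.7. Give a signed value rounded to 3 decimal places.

dq/dP = −1393000/(29.2 + P)² = -330.721. At P = 35.7, q = 21463.8.
Ed = (dq/dP)·(P/q) = (-330.721) × (35.7/21463.8) = -0.55007…

-0.550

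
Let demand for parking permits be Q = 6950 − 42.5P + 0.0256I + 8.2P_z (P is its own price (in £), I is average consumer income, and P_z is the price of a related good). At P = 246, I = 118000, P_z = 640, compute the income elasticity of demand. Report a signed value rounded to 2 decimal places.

0.63

At the given values, Q = 6950 − 42.5(246) + 0.0256(118000) + 8.2(640) = 4763.8.
∂Q/∂I = 0.0256.
E = (0.0256) × (118000/4763.8) = 0.6341…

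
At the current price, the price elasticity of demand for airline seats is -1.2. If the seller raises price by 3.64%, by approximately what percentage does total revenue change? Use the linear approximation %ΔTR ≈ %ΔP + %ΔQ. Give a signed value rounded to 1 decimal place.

-0.7%

%ΔQ ≈ Ed × %ΔP = (-1.2) × (+3.64%) = -4.3680%
%ΔTR ≈ %ΔP + %ΔQ = (+3.64%) + (-4.3680%) = -0.7280%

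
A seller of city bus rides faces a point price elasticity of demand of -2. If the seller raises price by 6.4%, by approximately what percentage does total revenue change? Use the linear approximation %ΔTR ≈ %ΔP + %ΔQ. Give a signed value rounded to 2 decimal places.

-6.40%

%ΔQ ≈ Ed × %ΔP = (-2) × (+6.4%) = -12.8000%
%ΔTR ≈ %ΔP + %ΔQ = (+6.4%) + (-12.8000%) = -6.4000%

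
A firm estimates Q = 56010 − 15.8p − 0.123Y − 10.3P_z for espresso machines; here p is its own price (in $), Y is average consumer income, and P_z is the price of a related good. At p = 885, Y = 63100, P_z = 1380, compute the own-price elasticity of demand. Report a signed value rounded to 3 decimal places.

At the given values, Q = 56010 − 15.8(885) − 0.123(63100) − 10.3(1380) = 20051.7.
∂Q/∂p = −15.8.
E = (-15.8) × (885/20051.7) = -0.69734…

-0.697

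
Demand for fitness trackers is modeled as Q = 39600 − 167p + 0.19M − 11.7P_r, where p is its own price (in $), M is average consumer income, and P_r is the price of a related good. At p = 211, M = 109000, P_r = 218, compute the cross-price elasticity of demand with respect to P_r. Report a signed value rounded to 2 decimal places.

-0.11

At the given values, Q = 39600 − 167(211) + 0.19(109000) − 11.7(218) = 22522.4.
∂Q/∂P_r = -11.7.
E = (-11.7) × (218/22522.4) = -0.1132…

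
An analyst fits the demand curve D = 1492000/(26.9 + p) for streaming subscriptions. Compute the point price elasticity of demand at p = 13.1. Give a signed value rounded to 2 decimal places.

dD/dp = −1492000/(26.9 + p)² = -932.5. At p = 13.1, D = 37300.
Ed = (dD/dp)·(p/D) = (-932.5) × (13.1/37300) = -0.3275

-0.33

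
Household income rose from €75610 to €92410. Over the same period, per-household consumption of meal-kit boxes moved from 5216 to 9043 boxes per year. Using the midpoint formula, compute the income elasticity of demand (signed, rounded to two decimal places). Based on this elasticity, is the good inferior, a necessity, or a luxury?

2.68; luxury

%ΔQ = (9043 − 5216)/[( 5216 + 9043)/2] = 3827/7129.5 = 0.536783…
%ΔIncome = (92410 − 75610)/[( 75610 + 92410)/2] = 16800/84010 = 0.199976…
E_income = (3827/7129.5) / (16800/84010) = 2.6842…
E_income > 1 ⇒ normal good, luxury.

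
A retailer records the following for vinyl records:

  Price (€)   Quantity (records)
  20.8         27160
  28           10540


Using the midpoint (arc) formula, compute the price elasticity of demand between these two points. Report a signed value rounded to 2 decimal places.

-2.99

%ΔQ = (10540 − 27160) / [(27160 + 10540)/2] = -16620/18850 = -0.881697…
%ΔP = (28 − 20.8) / [(20.8 + 28)/2] = 7.2/24.4 = 0.295081…
Arc Ed = %ΔQ / %ΔP = (-16620/18850) / (7.2/24.4) = -2.9879…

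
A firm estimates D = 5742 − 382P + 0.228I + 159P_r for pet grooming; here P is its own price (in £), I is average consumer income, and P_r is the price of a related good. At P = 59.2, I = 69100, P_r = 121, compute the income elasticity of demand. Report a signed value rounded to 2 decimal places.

At the given values, D = 5742 − 382(59.2) + 0.228(69100) + 159(121) = 18121.4.
∂D/∂I = 0.228.
E = (0.228) × (69100/18121.4) = 0.8694…

0.87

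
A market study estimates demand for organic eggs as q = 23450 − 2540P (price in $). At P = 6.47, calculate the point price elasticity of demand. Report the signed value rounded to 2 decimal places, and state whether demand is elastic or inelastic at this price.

dq/dP = −2540. At P = 6.47, q = 23450 − 2540(6.47) = 7016.2.
Ed = (dq/dP)·(P/q) = −2540 × (6.47/7016.2) = -2.3422…
|Ed| = 2.34 > 1, so demand is elastic.

-2.34; elastic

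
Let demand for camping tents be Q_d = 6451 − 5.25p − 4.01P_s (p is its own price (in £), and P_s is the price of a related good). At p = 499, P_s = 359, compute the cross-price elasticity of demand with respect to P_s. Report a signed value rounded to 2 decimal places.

-0.60

At the given values, Q_d = 6451 − 5.25(499) − 4.01(359) = 2391.66.
∂Q_d/∂P_s = -4.01.
E = (-4.01) × (359/2391.66) = -0.6019…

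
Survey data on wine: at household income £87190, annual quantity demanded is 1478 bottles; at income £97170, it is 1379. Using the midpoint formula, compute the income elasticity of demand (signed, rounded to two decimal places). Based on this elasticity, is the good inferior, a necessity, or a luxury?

%ΔQ = (1379 − 1478)/[( 1478 + 1379)/2] = -99/1428.5 = -0.069303…
%ΔIncome = (97170 − 87190)/[( 87190 + 97170)/2] = 9980/92180 = 0.108266…
E_income = (-99/1428.5) / (9980/92180) = -0.6401…
E_income < 0 ⇒ inferior good.

-0.64; inferior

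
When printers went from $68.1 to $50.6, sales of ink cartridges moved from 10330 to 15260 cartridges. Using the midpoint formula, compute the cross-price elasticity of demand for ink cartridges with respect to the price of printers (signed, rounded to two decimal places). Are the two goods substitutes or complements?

-1.31; complements

%ΔQ_{ink cartridges} = (15260 − 10330)/avg = 4930/12795 = 0.385306…
%ΔP_{printers} = (50.6 − 68.1)/avg = -17.5/59.35 = -0.294860…
E_cross = (4930/12795) / (-17.5/59.35) = -1.3067…
E_cross < 0 ⇒ the goods are complements.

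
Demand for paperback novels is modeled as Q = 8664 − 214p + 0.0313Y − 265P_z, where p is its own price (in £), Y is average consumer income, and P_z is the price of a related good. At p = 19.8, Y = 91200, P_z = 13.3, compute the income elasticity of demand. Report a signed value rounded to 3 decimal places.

At the given values, Q = 8664 − 214(19.8) + 0.0313(91200) − 265(13.3) = 3756.86.
∂Q/∂Y = 0.0313.
E = (0.0313) × (91200/3756.86) = 0.75982…

0.760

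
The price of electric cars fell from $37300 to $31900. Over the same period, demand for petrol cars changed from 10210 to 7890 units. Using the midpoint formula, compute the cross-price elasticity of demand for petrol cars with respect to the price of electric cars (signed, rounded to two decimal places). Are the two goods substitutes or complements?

1.64; substitutes

%ΔQ_{petrol cars} = (7890 − 10210)/avg = -2320/9050 = -0.256353…
%ΔP_{electric cars} = (31900 − 37300)/avg = -5400/34600 = -0.156069…
E_cross = (-2320/9050) / (-5400/34600) = 1.6425…
E_cross > 0 ⇒ the goods are substitutes.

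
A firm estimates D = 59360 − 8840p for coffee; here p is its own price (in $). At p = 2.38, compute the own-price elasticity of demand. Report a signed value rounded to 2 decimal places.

-0.55

At the given values, D = 59360 − 8840(2.38) = 38320.8.
∂D/∂p = −8840.
E = (-8840) × (2.38/38320.8) = -0.5490…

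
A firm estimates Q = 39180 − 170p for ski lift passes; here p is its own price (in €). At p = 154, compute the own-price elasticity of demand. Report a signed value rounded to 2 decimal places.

-2.01

At the given values, Q = 39180 − 170(154) = 13000.
∂Q/∂p = −170.
E = (-170) × (154/13000) = -2.0138…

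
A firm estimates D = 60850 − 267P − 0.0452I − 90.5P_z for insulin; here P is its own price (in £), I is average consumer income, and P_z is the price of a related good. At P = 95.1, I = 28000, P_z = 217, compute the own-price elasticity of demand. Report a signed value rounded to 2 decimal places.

At the given values, D = 60850 − 267(95.1) − 0.0452(28000) − 90.5(217) = 14554.2.
∂D/∂P = −267.
E = (-267) × (95.1/14554.2) = -1.7446…

-1.74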